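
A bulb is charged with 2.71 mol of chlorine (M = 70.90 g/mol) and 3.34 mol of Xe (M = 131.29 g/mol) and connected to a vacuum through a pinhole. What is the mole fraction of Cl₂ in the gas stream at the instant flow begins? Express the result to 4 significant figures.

0.5247

The effusion rate of species i is ∝ p_i/√M_i ∝ n_i/√M_i.
So x_Cl₂ in the escaping gas = (n_Cl₂/√M_Cl₂) / Σ(n_i/√M_i)
= (2.71/√70.90) / (2.71/√70.90 + 3.34/√131.29) = 0.3218/(0.3218 + 0.2915) = 0.5247.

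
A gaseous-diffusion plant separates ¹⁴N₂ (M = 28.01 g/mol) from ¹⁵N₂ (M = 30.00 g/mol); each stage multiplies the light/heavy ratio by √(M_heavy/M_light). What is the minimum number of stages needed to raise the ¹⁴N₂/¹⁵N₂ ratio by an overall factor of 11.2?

Per stage α = (30.00/28.01)^(1/2) = 1.07105^0.5, giving ln α = 0.03432.
Need α^N ≥ 11.2 ⇒ N ≥ ln(11.2) / ln α = 2.416 / 0.03432 = 70.40.
So at least 71 stages are needed.

71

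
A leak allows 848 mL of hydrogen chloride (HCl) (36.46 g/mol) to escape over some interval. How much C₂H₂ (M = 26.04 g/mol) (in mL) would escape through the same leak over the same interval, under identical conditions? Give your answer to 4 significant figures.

Since effusion rate ∝ 1/√M, rate_C₂H₂/rate_HCl = √(M_HCl/M_C₂H₂) = √(36.46/26.04) = √1.400 = 1.183.
So the volume for C₂H₂ is 848 × 1.183 = 1003 mL.

1003 mL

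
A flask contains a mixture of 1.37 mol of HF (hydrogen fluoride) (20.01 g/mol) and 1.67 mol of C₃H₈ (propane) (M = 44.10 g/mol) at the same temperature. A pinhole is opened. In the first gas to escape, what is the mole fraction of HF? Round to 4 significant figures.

0.5491

The effusion rate of species i is ∝ p_i/√M_i ∝ n_i/√M_i.
Mole fraction of HF in the effusate = (n_HF/√M_HF) / (n_HF/√M_HF + n_C₃H₈/√M_C₃H₈)
= (1.37/√20.01) / (1.37/√20.01 + 1.67/√44.10) = 0.3063/(0.3063 + 0.2515) = 0.5491.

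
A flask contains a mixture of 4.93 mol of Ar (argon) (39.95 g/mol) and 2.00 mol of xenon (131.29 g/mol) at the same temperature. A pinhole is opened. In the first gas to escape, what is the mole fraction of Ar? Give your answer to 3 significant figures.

Rate_i ∝ x_i/√M_i (Graham's law weighted by mole fraction), so the effusate composition follows n_i/√M_i.
So x_Ar in the escaping gas = (n_Ar/√M_Ar) / Σ(n_i/√M_i)
= (4.93/√39.95) / (4.93/√39.95 + 2.00/√131.29) = 0.7800/(0.7800 + 0.1745) = 0.817.

0.817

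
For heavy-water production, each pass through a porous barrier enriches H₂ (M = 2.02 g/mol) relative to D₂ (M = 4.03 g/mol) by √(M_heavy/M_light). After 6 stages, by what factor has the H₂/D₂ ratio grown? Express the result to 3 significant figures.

7.94

After 6 stages the ratio has grown by (√(4.03/2.02))^6 = (4.03/2.02)^(6/2).
= 1.99505^3 = 7.94.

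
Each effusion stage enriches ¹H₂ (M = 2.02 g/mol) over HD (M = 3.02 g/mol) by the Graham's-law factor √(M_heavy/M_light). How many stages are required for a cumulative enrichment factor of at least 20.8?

16

Per stage α = (3.02/2.02)^(1/2) = 1.49505^0.5, giving ln α = 0.2011.
Need α^N ≥ 20.8 ⇒ N ≥ ln(20.8) / ln α = 3.035 / 0.2011 = 15.09.
So at least 16 stages are needed.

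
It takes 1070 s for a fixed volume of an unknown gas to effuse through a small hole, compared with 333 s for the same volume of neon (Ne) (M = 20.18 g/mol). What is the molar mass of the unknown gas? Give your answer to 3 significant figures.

By Graham's law, t_X/t_Ne = √(M_X/M_Ne).
1070/333 = 3.213 = √(M_X/20.18)
M_X = 20.18 × 3.213² = 20.18 × 10.32 = 208 g/mol

208 g/mol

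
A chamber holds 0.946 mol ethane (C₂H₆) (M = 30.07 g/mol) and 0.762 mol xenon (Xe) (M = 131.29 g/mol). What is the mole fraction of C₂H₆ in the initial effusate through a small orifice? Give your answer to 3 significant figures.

0.722

Effusion rate of each component ∝ n_i/√M_i (partial pressure × 1/√M).
Mole fraction of C₂H₆ in the effusate = (n_C₂H₆/√M_C₂H₆) / (n_C₂H₆/√M_C₂H₆ + n_Xe/√M_Xe)
= (0.946/√30.07) / (0.946/√30.07 + 0.762/√131.29) = 0.1725/(0.1725 + 0.06650) = 0.722.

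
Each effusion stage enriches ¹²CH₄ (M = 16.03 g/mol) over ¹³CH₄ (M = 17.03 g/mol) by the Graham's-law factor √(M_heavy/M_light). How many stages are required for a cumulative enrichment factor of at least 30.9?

Per stage α = (17.03/16.03)^(1/2) = 1.06238^0.5, giving ln α = 0.03026.
Need α^N ≥ 30.9 ⇒ N ≥ ln(30.9) / ln α = 3.431 / 0.03026 = 113.39.
Minimum whole number of stages: N = 114.

114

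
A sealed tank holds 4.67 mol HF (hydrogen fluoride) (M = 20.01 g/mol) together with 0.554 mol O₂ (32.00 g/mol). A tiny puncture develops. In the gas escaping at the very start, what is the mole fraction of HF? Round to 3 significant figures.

The effusion rate of species i is ∝ p_i/√M_i ∝ n_i/√M_i.
Mole fraction of HF in the effusate = (n_HF/√M_HF) / (n_HF/√M_HF + n_O₂/√M_O₂)
= (4.67/√20.01) / (4.67/√20.01 + 0.554/√32.00) = 1.044/(1.044 + 0.09793) = 0.914.

0.914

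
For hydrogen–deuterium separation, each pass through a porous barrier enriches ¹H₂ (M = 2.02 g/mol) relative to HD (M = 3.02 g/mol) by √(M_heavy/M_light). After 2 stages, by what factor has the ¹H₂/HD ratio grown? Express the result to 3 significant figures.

The single-stage factor is √(M_heavy/M_light), so 2 stages give [√(3.02/2.02)]^2 = (3.02/2.02)^(2/2).
= 1.49505^1 = 1.50.

1.50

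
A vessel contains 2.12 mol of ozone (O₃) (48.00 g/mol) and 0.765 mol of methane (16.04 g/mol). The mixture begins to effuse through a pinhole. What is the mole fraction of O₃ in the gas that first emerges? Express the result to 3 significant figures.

Rate_i ∝ x_i/√M_i (Graham's law weighted by mole fraction), so the effusate composition follows n_i/√M_i.
So x_O₃ in the escaping gas = (n_O₃/√M_O₃) / Σ(n_i/√M_i)
= (2.12/√48.00) / (2.12/√48.00 + 0.765/√16.04) = 0.3060/(0.3060 + 0.1910) = 0.616.

0.616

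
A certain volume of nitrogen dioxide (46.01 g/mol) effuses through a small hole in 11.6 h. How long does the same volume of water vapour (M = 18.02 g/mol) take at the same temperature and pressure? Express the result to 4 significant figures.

7.260 h

From Graham's law, t_H₂O/t_NO₂ = √(M_H₂O/M_NO₂) = √(18.02/46.01) = √0.3917 = 0.6258.
So the time for H₂O is 11.6 × 0.6258 = 7.260 h.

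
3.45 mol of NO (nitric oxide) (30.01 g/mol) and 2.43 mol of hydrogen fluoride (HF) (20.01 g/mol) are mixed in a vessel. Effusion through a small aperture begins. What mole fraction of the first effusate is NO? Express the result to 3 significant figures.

0.537

Rate_i ∝ x_i/√M_i (Graham's law weighted by mole fraction), so the effusate composition follows n_i/√M_i.
x_NO(eff) = (n_NO/√M_NO) / (n_NO/√M_NO + n_HF/√M_HF)
= (3.45/√30.01) / (3.45/√30.01 + 2.43/√20.01) = 0.6298/(0.6298 + 0.5432) = 0.537.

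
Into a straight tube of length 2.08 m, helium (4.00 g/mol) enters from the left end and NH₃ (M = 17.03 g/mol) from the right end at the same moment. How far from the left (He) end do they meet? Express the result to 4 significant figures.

The fronts meet when d_He + d_NH₃ = L with d_He/d_NH₃ = √(M_NH₃/M_He) (Graham's law). Here √(M_NH₃/M_He) = √(17.03/4.00) = 2.063.
With d_He + d_NH₃ = 2.08 m, d_NH₃ = 2.08/(1 + 2.063) = 0.6790 m.
d_He = 2.08 − 0.6790 = 1.401 m.

1.401 m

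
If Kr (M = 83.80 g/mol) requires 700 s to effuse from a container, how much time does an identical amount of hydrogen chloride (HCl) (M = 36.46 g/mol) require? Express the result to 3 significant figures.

462 s

From Graham's law, t_HCl/t_Kr = √(M_HCl/M_Kr) = √(36.46/83.80) = √0.4351 = 0.6596.
So the time for HCl is 700 × 0.6596 = 462 s.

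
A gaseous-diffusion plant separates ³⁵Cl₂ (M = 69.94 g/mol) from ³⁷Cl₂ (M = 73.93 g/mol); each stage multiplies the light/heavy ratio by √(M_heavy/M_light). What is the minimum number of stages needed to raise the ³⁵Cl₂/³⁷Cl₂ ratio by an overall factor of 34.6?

128

Per stage α = (73.93/69.94)^(1/2) = 1.05705^0.5, giving ln α = 0.02774.
Need α^N ≥ 34.6 ⇒ N ≥ ln(34.6) / ln α = 3.544 / 0.02774 = 127.75.
Rounding up, N = 128 stages.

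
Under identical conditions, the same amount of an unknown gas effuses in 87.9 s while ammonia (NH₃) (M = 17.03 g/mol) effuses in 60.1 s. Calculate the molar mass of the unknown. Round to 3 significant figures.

36.4 g/mol

Using Graham's law: t_X/t_NH₃ = √(M_X/M_NH₃).
87.9/60.1 = 1.463 = √(M_X/17.03)
M_X = 17.03 × 1.463² = 17.03 × 2.139 = 36.4 g/mol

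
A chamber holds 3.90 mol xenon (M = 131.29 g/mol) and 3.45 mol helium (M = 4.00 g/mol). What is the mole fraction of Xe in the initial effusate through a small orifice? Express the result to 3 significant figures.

Rate_i ∝ x_i/√M_i (Graham's law weighted by mole fraction), so the effusate composition follows n_i/√M_i.
Mole fraction of Xe in the effusate = (n_Xe/√M_Xe) / (n_Xe/√M_Xe + n_He/√M_He)
= (3.90/√131.29) / (3.90/√131.29 + 3.45/√4.00) = 0.3404/(0.3404 + 1.725) = 0.165.

0.165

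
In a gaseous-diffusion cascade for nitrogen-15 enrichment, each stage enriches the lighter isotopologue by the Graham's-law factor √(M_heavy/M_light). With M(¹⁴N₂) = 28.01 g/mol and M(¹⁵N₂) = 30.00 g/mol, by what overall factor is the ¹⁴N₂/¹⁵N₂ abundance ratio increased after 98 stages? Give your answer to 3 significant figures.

28.9

The single-stage factor is √(M_heavy/M_light), so 98 stages give [√(30.00/28.01)]^98 = (30.00/28.01)^(98/2).
= 1.07105^49 = 28.9.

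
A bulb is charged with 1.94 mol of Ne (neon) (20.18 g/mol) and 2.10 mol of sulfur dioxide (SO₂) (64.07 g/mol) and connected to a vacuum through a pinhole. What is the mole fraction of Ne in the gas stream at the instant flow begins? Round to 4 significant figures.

Each component's effusion rate ∝ (its partial pressure)·(1/√M) ∝ n_i/√M_i.
Mole fraction of Ne in the effusate = (n_Ne/√M_Ne) / (n_Ne/√M_Ne + n_SO₂/√M_SO₂)
= (1.94/√20.18) / (1.94/√20.18 + 2.10/√64.07) = 0.4319/(0.4319 + 0.2624) = 0.6221.

0.6221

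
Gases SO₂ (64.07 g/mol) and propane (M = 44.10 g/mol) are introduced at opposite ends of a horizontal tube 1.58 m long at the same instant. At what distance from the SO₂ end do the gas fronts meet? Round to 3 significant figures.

Distances travelled in equal time are proportional to diffusion rates, so d_SO₂/d_C₃H₈ = √(M_C₃H₈/M_SO₂) = √(44.10/64.07) = 0.8296.
With d_SO₂ + d_C₃H₈ = 1.58 m, d_C₃H₈ = 1.58/(1 + 0.8296) = 0.8636 m.
d_SO₂ = 1.58 − 0.8636 = 0.716 m.

0.716 m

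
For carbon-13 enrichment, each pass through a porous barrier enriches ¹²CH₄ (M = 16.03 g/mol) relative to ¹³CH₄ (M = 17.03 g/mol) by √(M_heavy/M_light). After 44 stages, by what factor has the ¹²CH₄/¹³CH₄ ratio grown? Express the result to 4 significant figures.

After 44 stages the ratio has grown by (√(17.03/16.03))^44 = (17.03/16.03)^(44/2).
= 1.06238^22 = 3.786.

3.786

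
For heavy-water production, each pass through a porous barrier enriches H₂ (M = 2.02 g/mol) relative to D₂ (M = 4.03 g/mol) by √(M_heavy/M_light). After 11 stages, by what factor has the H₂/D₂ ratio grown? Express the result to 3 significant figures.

After 11 stages the ratio has grown by (√(4.03/2.02))^11 = (4.03/2.02)^(11/2).
= 1.99505^(11/2) = 44.6.

44.6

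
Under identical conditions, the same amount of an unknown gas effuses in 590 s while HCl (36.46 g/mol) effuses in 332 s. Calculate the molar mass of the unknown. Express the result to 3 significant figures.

115 g/mol

Since effusion rate ∝ 1/√M, t_X/t_HCl = √(M_X/M_HCl).
590/332 = 1.777 = √(M_X/36.46)
M_X = 36.46 × 1.777² = 36.46 × 3.158 = 115 g/mol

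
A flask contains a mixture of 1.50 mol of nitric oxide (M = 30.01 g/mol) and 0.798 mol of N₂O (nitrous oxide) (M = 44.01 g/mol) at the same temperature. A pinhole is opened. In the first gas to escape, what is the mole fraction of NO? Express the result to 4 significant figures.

Effusion rate of each component ∝ n_i/√M_i (partial pressure × 1/√M).
x_NO(eff) = (n_NO/√M_NO) / (n_NO/√M_NO + n_N₂O/√M_N₂O)
= (1.50/√30.01) / (1.50/√30.01 + 0.798/√44.01) = 0.2738/(0.2738 + 0.1203) = 0.6948.

0.6948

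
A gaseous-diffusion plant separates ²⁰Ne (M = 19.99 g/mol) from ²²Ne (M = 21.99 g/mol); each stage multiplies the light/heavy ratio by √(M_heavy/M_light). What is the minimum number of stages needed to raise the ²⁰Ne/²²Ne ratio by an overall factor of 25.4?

Single-stage factor α = √(21.99/19.99), so ln α = ½ ln(1.10005) = 0.04768.
Need α^N ≥ 25.4 ⇒ N ≥ ln(25.4) / ln α = 3.235 / 0.04768 = 67.85.
Rounding up, N = 68 stages.

68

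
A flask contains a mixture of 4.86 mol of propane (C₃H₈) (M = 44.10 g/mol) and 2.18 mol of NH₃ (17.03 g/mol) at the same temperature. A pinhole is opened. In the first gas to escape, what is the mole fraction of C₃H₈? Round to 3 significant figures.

0.581

The effusion rate of species i is ∝ p_i/√M_i ∝ n_i/√M_i.
Mole fraction of C₃H₈ in the effusate = (n_C₃H₈/√M_C₃H₈) / (n_C₃H₈/√M_C₃H₈ + n_NH₃/√M_NH₃)
= (4.86/√44.10) / (4.86/√44.10 + 2.18/√17.03) = 0.7318/(0.7318 + 0.5283) = 0.581.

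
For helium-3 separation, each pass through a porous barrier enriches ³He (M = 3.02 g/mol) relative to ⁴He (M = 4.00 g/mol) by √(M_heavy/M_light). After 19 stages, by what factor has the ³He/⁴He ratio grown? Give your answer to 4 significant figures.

14.44

After 19 stages the ratio has grown by (√(4.00/3.02))^19 = (4.00/3.02)^(19/2).
= 1.32450^(19/2) = 14.44.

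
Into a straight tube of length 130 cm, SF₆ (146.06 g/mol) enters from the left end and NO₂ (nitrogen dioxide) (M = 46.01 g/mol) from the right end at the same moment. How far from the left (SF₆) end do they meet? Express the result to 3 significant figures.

46.7 cm

In equal time, each gas travels a distance ∝ its rate ∝ 1/√M, so d_SF₆/d_NO₂ = √(M_NO₂/M_SF₆) = √(46.01/146.06) = 0.5613.
With d_SF₆ + d_NO₂ = 130 cm, d_NO₂ = 130/(1 + 0.5613) = 83.27 cm.
d_SF₆ = 130 − 83.27 = 46.7 cm.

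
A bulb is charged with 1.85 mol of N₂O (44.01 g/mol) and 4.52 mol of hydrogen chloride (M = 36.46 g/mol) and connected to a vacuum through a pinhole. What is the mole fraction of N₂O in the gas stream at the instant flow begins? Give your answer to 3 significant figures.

The effusion rate of species i is ∝ p_i/√M_i ∝ n_i/√M_i.
x_N₂O(eff) = (n_N₂O/√M_N₂O) / (n_N₂O/√M_N₂O + n_HCl/√M_HCl)
= (1.85/√44.01) / (1.85/√44.01 + 4.52/√36.46) = 0.2789/(0.2789 + 0.7486) = 0.271.

0.271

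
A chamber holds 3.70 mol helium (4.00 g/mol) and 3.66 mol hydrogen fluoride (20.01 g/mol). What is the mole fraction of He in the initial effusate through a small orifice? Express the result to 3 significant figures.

Each component's effusion rate ∝ (its partial pressure)·(1/√M) ∝ n_i/√M_i.
So x_He in the escaping gas = (n_He/√M_He) / Σ(n_i/√M_i)
= (3.70/√4.00) / (3.70/√4.00 + 3.66/√20.01) = 1.850/(1.850 + 0.8182) = 0.693.

0.693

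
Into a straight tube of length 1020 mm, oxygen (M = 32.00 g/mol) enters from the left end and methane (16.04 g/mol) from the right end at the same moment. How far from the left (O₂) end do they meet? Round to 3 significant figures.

Graham's law gives d_O₂/d_CH₄ = rate_O₂/rate_CH₄ = √(M_CH₄/M_O₂) = √(16.04/32.00) = 0.7080.
With d_O₂ + d_CH₄ = 1020 mm, d_CH₄ = 1020/(1 + 0.7080) = 597.2 mm.
d_O₂ = 1020 − 597.2 = 423 mm.

423 mm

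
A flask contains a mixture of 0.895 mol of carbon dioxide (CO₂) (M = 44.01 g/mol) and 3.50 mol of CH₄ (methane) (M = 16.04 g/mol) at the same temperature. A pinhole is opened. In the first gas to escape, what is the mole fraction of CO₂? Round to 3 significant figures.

0.134

Effusion rate of each component ∝ n_i/√M_i (partial pressure × 1/√M).
Mole fraction of CO₂ in the effusate = (n_CO₂/√M_CO₂) / (n_CO₂/√M_CO₂ + n_CH₄/√M_CH₄)
= (0.895/√44.01) / (0.895/√44.01 + 3.50/√16.04) = 0.1349/(0.1349 + 0.8739) = 0.134.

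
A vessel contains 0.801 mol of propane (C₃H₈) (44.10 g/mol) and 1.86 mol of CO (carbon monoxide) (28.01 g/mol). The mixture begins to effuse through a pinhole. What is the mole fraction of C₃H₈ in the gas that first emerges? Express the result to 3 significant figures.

Rate_i ∝ x_i/√M_i (Graham's law weighted by mole fraction), so the effusate composition follows n_i/√M_i.
So x_C₃H₈ in the escaping gas = (n_C₃H₈/√M_C₃H₈) / Σ(n_i/√M_i)
= (0.801/√44.10) / (0.801/√44.10 + 1.86/√28.01) = 0.1206/(0.1206 + 0.3514) = 0.256.

0.256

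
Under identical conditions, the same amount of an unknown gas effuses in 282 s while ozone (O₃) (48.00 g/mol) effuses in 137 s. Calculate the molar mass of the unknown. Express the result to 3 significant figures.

203 g/mol

By Graham's law, t_X/t_O₃ = √(M_X/M_O₃).
282/137 = 2.058 = √(M_X/48.00)
M_X = 48.00 × 2.058² = 48.00 × 4.237 = 203 g/mol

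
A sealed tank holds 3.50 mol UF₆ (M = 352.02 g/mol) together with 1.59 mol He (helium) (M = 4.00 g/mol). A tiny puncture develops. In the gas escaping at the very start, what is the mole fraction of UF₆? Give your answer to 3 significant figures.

Each component's effusion rate ∝ (its partial pressure)·(1/√M) ∝ n_i/√M_i.
x_UF₆(eff) = (n_UF₆/√M_UF₆) / (n_UF₆/√M_UF₆ + n_He/√M_He)
= (3.50/√352.02) / (3.50/√352.02 + 1.59/√4.00) = 0.1865/(0.1865 + 0.7950) = 0.190.

0.190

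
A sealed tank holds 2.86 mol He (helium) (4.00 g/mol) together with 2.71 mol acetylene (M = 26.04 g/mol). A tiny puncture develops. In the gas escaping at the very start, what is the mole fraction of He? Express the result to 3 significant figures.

The effusion rate of species i is ∝ p_i/√M_i ∝ n_i/√M_i.
Mole fraction of He in the effusate = (n_He/√M_He) / (n_He/√M_He + n_C₂H₂/√M_C₂H₂)
= (2.86/√4.00) / (2.86/√4.00 + 2.71/√26.04) = 1.430/(1.430 + 0.5311) = 0.729.

0.729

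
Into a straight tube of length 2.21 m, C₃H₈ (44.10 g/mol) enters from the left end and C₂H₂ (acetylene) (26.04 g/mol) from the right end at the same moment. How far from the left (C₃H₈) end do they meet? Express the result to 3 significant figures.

0.960 m

Distances travelled in equal time are proportional to diffusion rates, so d_C₃H₈/d_C₂H₂ = √(M_C₂H₂/M_C₃H₈) = √(26.04/44.10) = 0.7684.
With d_C₃H₈ + d_C₂H₂ = 2.21 m, d_C₂H₂ = 2.21/(1 + 0.7684) = 1.250 m.
d_C₃H₈ = 2.21 − 1.250 = 0.960 m.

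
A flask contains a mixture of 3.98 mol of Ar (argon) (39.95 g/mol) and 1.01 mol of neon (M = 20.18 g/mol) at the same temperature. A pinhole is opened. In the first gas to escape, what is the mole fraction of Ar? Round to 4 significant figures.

0.7369

Each component's effusion rate ∝ (its partial pressure)·(1/√M) ∝ n_i/√M_i.
So x_Ar in the escaping gas = (n_Ar/√M_Ar) / Σ(n_i/√M_i)
= (3.98/√39.95) / (3.98/√39.95 + 1.01/√20.18) = 0.6297/(0.6297 + 0.2248) = 0.7369.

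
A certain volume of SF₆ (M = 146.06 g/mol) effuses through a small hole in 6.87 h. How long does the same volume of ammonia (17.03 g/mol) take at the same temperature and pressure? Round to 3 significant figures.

2.35 h

By Graham's law, t_NH₃/t_SF₆ = √(M_NH₃/M_SF₆) = √(17.03/146.06) = √0.1166 = 0.3415.
So the time for NH₃ is 6.87 × 0.3415 = 2.35 h.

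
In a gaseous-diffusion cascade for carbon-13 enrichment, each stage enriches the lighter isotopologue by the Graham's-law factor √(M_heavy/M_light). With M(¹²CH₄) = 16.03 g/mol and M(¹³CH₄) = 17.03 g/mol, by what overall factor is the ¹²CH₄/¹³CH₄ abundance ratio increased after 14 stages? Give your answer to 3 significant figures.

Overall factor = α^14 with α = √(17.03/16.03), i.e. (17.03/16.03)^(14/2).
= 1.06238^7 = 1.53.

1.53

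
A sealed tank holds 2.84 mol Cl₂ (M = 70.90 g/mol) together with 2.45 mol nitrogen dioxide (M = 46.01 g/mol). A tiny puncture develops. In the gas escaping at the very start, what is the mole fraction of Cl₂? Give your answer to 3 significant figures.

Rate_i ∝ x_i/√M_i (Graham's law weighted by mole fraction), so the effusate composition follows n_i/√M_i.
Mole fraction of Cl₂ in the effusate = (n_Cl₂/√M_Cl₂) / (n_Cl₂/√M_Cl₂ + n_NO₂/√M_NO₂)
= (2.84/√70.90) / (2.84/√70.90 + 2.45/√46.01) = 0.3373/(0.3373 + 0.3612) = 0.483.

0.483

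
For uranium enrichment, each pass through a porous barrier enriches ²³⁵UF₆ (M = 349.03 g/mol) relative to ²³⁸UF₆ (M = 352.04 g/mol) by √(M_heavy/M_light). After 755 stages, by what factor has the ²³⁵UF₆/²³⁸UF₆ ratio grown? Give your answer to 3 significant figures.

Overall factor = α^755 with α = √(352.04/349.03), i.e. (352.04/349.03)^(755/2).
= 1.00862^(755/2) = 25.6.

25.6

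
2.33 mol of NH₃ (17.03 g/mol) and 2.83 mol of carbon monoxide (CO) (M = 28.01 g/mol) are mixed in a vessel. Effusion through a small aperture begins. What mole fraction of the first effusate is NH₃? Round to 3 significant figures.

Rate_i ∝ x_i/√M_i (Graham's law weighted by mole fraction), so the effusate composition follows n_i/√M_i.
So x_NH₃ in the escaping gas = (n_NH₃/√M_NH₃) / Σ(n_i/√M_i)
= (2.33/√17.03) / (2.33/√17.03 + 2.83/√28.01) = 0.5646/(0.5646 + 0.5347) = 0.514.

0.514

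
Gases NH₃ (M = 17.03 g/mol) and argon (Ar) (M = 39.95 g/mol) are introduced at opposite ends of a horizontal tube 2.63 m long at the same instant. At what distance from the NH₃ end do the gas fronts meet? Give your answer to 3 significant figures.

1.59 m

Distances travelled in equal time are proportional to diffusion rates, so d_NH₃/d_Ar = √(M_Ar/M_NH₃) = √(39.95/17.03) = 1.532.
With d_NH₃ + d_Ar = 2.63 m, d_Ar = 2.63/(1 + 1.532) = 1.039 m.
d_NH₃ = 2.63 − 1.039 = 1.59 m.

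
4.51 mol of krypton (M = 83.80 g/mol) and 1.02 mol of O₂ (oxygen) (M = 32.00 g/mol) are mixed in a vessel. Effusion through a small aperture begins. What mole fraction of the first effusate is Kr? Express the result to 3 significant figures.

The effusion rate of species i is ∝ p_i/√M_i ∝ n_i/√M_i.
x_Kr(eff) = (n_Kr/√M_Kr) / (n_Kr/√M_Kr + n_O₂/√M_O₂)
= (4.51/√83.80) / (4.51/√83.80 + 1.02/√32.00) = 0.4927/(0.4927 + 0.1803) = 0.732.

0.732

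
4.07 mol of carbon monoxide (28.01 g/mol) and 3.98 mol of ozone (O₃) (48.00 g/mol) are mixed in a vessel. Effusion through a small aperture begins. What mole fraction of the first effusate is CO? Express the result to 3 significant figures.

0.572

The effusion rate of species i is ∝ p_i/√M_i ∝ n_i/√M_i.
So x_CO in the escaping gas = (n_CO/√M_CO) / Σ(n_i/√M_i)
= (4.07/√28.01) / (4.07/√28.01 + 3.98/√48.00) = 0.7690/(0.7690 + 0.5745) = 0.572.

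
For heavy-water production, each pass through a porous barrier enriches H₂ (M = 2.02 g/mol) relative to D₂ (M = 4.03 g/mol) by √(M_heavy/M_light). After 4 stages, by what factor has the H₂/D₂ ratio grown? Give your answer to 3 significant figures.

3.98

The single-stage factor is √(M_heavy/M_light), so 4 stages give [√(4.03/2.02)]^4 = (4.03/2.02)^(4/2).
= 1.99505^2 = 3.98.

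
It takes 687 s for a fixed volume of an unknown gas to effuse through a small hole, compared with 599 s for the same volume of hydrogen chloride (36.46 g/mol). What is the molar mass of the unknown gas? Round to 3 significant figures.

48.0 g/mol

Graham's law gives t_X/t_HCl = √(M_X/M_HCl).
687/599 = 1.147 = √(M_X/36.46)
M_X = 36.46 × 1.147² = 36.46 × 1.315 = 48.0 g/mol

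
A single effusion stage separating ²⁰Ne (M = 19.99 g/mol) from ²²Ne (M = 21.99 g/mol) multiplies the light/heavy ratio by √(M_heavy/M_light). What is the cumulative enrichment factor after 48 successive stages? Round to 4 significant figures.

Overall factor = α^48 with α = √(21.99/19.99), i.e. (21.99/19.99)^(48/2).
= 1.10005^24 = 9.860.

9.860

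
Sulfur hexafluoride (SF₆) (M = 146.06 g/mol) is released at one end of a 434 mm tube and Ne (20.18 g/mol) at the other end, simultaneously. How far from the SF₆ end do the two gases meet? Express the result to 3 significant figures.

The fronts meet when d_SF₆ + d_Ne = L with d_SF₆/d_Ne = √(M_Ne/M_SF₆) (Graham's law). Here √(M_Ne/M_SF₆) = √(20.18/146.06) = 0.3717.
With d_SF₆ + d_Ne = 434 mm, d_Ne = 434/(1 + 0.3717) = 316.4 mm.
d_SF₆ = 434 − 316.4 = 118 mm.

118 mm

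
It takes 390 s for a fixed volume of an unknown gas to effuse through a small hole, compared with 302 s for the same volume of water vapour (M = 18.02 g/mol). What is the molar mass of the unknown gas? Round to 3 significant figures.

Using Graham's law: t_X/t_H₂O = √(M_X/M_H₂O).
390/302 = 1.291 = √(M_X/18.02)
M_X = 18.02 × 1.291² = 18.02 × 1.668 = 30.1 g/mol

30.1 g/mol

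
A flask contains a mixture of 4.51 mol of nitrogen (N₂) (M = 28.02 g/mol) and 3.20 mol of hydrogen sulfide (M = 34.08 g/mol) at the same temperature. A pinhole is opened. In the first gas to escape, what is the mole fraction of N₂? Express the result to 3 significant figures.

The effusion rate of species i is ∝ p_i/√M_i ∝ n_i/√M_i.
Mole fraction of N₂ in the effusate = (n_N₂/√M_N₂) / (n_N₂/√M_N₂ + n_H₂S/√M_H₂S)
= (4.51/√28.02) / (4.51/√28.02 + 3.20/√34.08) = 0.8520/(0.8520 + 0.5482) = 0.609.

0.609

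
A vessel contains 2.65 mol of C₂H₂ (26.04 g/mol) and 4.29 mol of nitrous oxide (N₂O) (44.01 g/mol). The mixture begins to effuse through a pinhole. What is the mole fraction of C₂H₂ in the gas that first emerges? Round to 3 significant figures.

The effusion rate of species i is ∝ p_i/√M_i ∝ n_i/√M_i.
So x_C₂H₂ in the escaping gas = (n_C₂H₂/√M_C₂H₂) / Σ(n_i/√M_i)
= (2.65/√26.04) / (2.65/√26.04 + 4.29/√44.01) = 0.5193/(0.5193 + 0.6467) = 0.445.

0.445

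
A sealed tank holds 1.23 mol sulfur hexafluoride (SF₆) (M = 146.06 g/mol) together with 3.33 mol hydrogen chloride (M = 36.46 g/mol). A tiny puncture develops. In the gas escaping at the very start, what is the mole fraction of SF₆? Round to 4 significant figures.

The effusion rate of species i is ∝ p_i/√M_i ∝ n_i/√M_i.
x_SF₆(eff) = (n_SF₆/√M_SF₆) / (n_SF₆/√M_SF₆ + n_HCl/√M_HCl)
= (1.23/√146.06) / (1.23/√146.06 + 3.33/√36.46) = 0.1018/(0.1018 + 0.5515) = 0.1558.

0.1558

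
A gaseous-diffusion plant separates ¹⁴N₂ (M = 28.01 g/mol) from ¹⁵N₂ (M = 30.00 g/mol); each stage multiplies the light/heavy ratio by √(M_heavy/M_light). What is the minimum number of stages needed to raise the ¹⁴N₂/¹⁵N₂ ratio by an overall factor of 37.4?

106

With α = √(30.00/28.01) per stage, ln α = ½ ln(1.07105) = 0.03432.
Need α^N ≥ 37.4 ⇒ N ≥ ln(37.4) / ln α = 3.622 / 0.03432 = 105.53.
So at least 106 stages are needed.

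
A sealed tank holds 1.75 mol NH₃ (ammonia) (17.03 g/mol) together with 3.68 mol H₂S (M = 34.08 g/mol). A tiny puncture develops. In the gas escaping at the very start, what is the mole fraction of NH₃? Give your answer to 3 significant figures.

0.402

Each component's effusion rate ∝ (its partial pressure)·(1/√M) ∝ n_i/√M_i.
x_NH₃(eff) = (n_NH₃/√M_NH₃) / (n_NH₃/√M_NH₃ + n_H₂S/√M_H₂S)
= (1.75/√17.03) / (1.75/√17.03 + 3.68/√34.08) = 0.4241/(0.4241 + 0.6304) = 0.402.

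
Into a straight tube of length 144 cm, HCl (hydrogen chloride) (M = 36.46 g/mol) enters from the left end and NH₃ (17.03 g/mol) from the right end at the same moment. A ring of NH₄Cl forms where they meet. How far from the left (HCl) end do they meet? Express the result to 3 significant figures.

58.5 cm

In equal time, each gas travels a distance ∝ its rate ∝ 1/√M, so d_HCl/d_NH₃ = √(M_NH₃/M_HCl) = √(17.03/36.46) = 0.6834.
With d_HCl + d_NH₃ = 144 cm, d_NH₃ = 144/(1 + 0.6834) = 85.54 cm.
d_HCl = 144 − 85.54 = 58.5 cm.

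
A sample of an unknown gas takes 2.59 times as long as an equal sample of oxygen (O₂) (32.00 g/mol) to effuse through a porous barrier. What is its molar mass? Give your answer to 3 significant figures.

215 g/mol

Since effusion rate ∝ 1/√M, t_X/t_O₂ = √(M_X/M_O₂).
2.59 = √(M_X/32.00)
M_X = 32.00 × 2.59² = 32.00 × 6.708 = 215 g/mol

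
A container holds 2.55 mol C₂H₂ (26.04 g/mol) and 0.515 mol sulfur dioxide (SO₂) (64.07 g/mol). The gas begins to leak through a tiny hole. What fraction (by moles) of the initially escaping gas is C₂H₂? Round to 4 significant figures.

Effusion rate of each component ∝ n_i/√M_i (partial pressure × 1/√M).
x_C₂H₂(eff) = (n_C₂H₂/√M_C₂H₂) / (n_C₂H₂/√M_C₂H₂ + n_SO₂/√M_SO₂)
= (2.55/√26.04) / (2.55/√26.04 + 0.515/√64.07) = 0.4997/(0.4997 + 0.06434) = 0.8859.

0.8859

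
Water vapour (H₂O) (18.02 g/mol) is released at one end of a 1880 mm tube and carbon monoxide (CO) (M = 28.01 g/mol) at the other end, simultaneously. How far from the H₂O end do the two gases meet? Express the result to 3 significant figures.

1040 mm

Distances travelled in equal time are proportional to diffusion rates, so d_H₂O/d_CO = √(M_CO/M_H₂O) = √(28.01/18.02) = 1.247.
With d_H₂O + d_CO = 1880 mm, d_CO = 1880/(1 + 1.247) = 836.8 mm.
d_H₂O = 1880 − 836.8 = 1040 mm.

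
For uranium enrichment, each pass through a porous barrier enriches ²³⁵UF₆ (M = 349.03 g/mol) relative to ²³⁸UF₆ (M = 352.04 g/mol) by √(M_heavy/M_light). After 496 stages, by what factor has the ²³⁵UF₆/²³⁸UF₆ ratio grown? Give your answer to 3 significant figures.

8.41

Overall factor = α^496 with α = √(352.04/349.03), i.e. (352.04/349.03)^(496/2).
= 1.00862^248 = 8.41.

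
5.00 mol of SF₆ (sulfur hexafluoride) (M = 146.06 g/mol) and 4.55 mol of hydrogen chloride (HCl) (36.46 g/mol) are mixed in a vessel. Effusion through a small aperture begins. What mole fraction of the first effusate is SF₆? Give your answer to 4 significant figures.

0.3544

The effusion rate of species i is ∝ p_i/√M_i ∝ n_i/√M_i.
So x_SF₆ in the escaping gas = (n_SF₆/√M_SF₆) / Σ(n_i/√M_i)
= (5.00/√146.06) / (5.00/√146.06 + 4.55/√36.46) = 0.4137/(0.4137 + 0.7535) = 0.3544.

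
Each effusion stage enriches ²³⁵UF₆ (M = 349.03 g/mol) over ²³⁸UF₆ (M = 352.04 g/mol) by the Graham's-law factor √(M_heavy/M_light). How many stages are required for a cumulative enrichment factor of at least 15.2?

Single-stage factor α = √(352.04/349.03), so ln α = ½ ln(1.00862) = 0.004293.
Need α^N ≥ 15.2 ⇒ N ≥ ln(15.2) / ln α = 2.721 / 0.004293 = 633.82.
Minimum whole number of stages: N = 634.

634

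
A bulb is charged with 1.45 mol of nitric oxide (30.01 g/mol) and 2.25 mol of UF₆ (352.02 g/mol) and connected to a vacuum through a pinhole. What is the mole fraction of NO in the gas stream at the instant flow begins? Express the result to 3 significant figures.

0.688

Each component's effusion rate ∝ (its partial pressure)·(1/√M) ∝ n_i/√M_i.
Mole fraction of NO in the effusate = (n_NO/√M_NO) / (n_NO/√M_NO + n_UF₆/√M_UF₆)
= (1.45/√30.01) / (1.45/√30.01 + 2.25/√352.02) = 0.2647/(0.2647 + 0.1199) = 0.688.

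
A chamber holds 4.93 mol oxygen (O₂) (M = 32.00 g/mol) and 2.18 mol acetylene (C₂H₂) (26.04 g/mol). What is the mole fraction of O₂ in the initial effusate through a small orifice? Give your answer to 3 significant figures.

0.671

Rate_i ∝ x_i/√M_i (Graham's law weighted by mole fraction), so the effusate composition follows n_i/√M_i.
Mole fraction of O₂ in the effusate = (n_O₂/√M_O₂) / (n_O₂/√M_O₂ + n_C₂H₂/√M_C₂H₂)
= (4.93/√32.00) / (4.93/√32.00 + 2.18/√26.04) = 0.8715/(0.8715 + 0.4272) = 0.671.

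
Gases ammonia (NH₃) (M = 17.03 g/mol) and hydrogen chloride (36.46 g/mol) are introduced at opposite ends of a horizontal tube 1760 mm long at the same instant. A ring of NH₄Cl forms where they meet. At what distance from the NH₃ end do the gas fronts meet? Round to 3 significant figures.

Graham's law gives d_NH₃/d_HCl = rate_NH₃/rate_HCl = √(M_HCl/M_NH₃) = √(36.46/17.03) = 1.463.
With d_NH₃ + d_HCl = 1760 mm, d_HCl = 1760/(1 + 1.463) = 714.5 mm.
d_NH₃ = 1760 − 714.5 = 1050 mm.

1050 mm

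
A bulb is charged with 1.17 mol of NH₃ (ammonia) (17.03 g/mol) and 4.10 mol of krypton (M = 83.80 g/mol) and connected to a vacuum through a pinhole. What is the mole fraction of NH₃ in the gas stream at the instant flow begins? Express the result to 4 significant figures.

0.3876

Effusion rate of each component ∝ n_i/√M_i (partial pressure × 1/√M).
x_NH₃(eff) = (n_NH₃/√M_NH₃) / (n_NH₃/√M_NH₃ + n_Kr/√M_Kr)
= (1.17/√17.03) / (1.17/√17.03 + 4.10/√83.80) = 0.2835/(0.2835 + 0.4479) = 0.3876.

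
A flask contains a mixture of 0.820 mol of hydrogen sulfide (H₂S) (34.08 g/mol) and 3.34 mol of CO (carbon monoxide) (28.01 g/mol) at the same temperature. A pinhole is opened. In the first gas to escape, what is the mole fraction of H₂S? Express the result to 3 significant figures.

0.182

Effusion rate of each component ∝ n_i/√M_i (partial pressure × 1/√M).
x_H₂S(eff) = (n_H₂S/√M_H₂S) / (n_H₂S/√M_H₂S + n_CO/√M_CO)
= (0.820/√34.08) / (0.820/√34.08 + 3.34/√28.01) = 0.1405/(0.1405 + 0.6311) = 0.182.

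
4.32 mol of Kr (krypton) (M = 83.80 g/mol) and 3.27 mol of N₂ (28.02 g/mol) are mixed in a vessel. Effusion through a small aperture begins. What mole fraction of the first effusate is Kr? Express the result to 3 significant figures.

Each component's effusion rate ∝ (its partial pressure)·(1/√M) ∝ n_i/√M_i.
x_Kr(eff) = (n_Kr/√M_Kr) / (n_Kr/√M_Kr + n_N₂/√M_N₂)
= (4.32/√83.80) / (4.32/√83.80 + 3.27/√28.02) = 0.4719/(0.4719 + 0.6178) = 0.433.

0.433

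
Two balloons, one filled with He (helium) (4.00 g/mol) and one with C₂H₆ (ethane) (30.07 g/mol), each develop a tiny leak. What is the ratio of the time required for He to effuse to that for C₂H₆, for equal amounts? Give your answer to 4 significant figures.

Using Graham's law: t_He/t_C₂H₆ = √(M_He/M_C₂H₆) = √(4.00/30.07) = √0.1330 = 0.3647.

0.3647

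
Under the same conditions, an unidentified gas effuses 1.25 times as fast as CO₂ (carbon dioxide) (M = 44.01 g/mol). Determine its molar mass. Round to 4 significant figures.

From Graham's law, rate_X/rate_CO₂ = √(M_CO₂/M_X).
1.25 = √(44.01/M_X)
M_X = 44.01 / 1.25² = 44.01 / 1.562 = 28.17 g/mol

28.17 g/mol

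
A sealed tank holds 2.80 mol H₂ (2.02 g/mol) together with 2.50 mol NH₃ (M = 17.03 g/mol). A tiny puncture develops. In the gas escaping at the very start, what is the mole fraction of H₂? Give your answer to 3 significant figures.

The effusion rate of species i is ∝ p_i/√M_i ∝ n_i/√M_i.
x_H₂(eff) = (n_H₂/√M_H₂) / (n_H₂/√M_H₂ + n_NH₃/√M_NH₃)
= (2.80/√2.02) / (2.80/√2.02 + 2.50/√17.03) = 1.970/(1.970 + 0.6058) = 0.765.

0.765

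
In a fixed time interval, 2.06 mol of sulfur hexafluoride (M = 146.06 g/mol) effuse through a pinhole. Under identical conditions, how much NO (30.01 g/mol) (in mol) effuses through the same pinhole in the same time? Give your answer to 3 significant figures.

Since effusion rate ∝ 1/√M, rate_NO/rate_SF₆ = √(M_SF₆/M_NO) = √(146.06/30.01) = √4.867 = 2.206.
So the amount for NO is 2.06 × 2.206 = 4.54 mol.

4.54 mol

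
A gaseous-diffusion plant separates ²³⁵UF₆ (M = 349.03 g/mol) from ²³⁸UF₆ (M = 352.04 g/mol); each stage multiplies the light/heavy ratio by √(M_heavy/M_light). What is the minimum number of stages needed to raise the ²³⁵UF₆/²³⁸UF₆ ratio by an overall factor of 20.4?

703

With α = √(352.04/349.03) per stage, ln α = ½ ln(1.00862) = 0.004293.
Need α^N ≥ 20.4 ⇒ N ≥ ln(20.4) / ln α = 3.016 / 0.004293 = 702.35.
So at least 703 stages are needed.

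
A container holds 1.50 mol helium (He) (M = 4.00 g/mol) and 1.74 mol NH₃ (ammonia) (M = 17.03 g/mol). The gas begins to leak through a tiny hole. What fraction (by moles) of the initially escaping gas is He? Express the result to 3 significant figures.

0.640

Each component's effusion rate ∝ (its partial pressure)·(1/√M) ∝ n_i/√M_i.
x_He(eff) = (n_He/√M_He) / (n_He/√M_He + n_NH₃/√M_NH₃)
= (1.50/√4.00) / (1.50/√4.00 + 1.74/√17.03) = 0.7500/(0.7500 + 0.4216) = 0.640.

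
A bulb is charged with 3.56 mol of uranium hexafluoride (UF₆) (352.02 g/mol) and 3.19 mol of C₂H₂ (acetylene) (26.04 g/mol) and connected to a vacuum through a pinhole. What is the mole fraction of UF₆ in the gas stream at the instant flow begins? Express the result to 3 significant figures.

Rate_i ∝ x_i/√M_i (Graham's law weighted by mole fraction), so the effusate composition follows n_i/√M_i.
x_UF₆(eff) = (n_UF₆/√M_UF₆) / (n_UF₆/√M_UF₆ + n_C₂H₂/√M_C₂H₂)
= (3.56/√352.02) / (3.56/√352.02 + 3.19/√26.04) = 0.1897/(0.1897 + 0.6251) = 0.233.

0.233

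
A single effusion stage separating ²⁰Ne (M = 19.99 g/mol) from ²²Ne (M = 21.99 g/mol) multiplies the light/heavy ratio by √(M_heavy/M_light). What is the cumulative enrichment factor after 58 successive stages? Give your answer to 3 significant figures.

15.9

Each stage multiplies the ratio by α = √(21.99/19.99), so after 58 stages the overall factor is α^58 = (21.99/19.99)^(58/2).
= 1.10005^29 = 15.9.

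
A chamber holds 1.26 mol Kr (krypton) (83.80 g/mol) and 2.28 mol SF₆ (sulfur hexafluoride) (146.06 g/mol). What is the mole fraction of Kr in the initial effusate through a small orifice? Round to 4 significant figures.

0.4218

Effusion rate of each component ∝ n_i/√M_i (partial pressure × 1/√M).
So x_Kr in the escaping gas = (n_Kr/√M_Kr) / Σ(n_i/√M_i)
= (1.26/√83.80) / (1.26/√83.80 + 2.28/√146.06) = 0.1376/(0.1376 + 0.1887) = 0.4218.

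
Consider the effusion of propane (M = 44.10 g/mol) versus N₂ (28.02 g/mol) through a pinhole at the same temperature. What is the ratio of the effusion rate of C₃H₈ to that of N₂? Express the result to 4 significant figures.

0.7971

Using Graham's law: rate_C₃H₈/rate_N₂ = √(M_N₂/M_C₃H₈) = √(28.02/44.10) = √0.6354 = 0.7971.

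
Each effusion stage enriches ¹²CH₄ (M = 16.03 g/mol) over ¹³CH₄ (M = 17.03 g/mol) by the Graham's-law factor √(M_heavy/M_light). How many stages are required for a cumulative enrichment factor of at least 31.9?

Per stage α = (17.03/16.03)^(1/2) = 1.06238^0.5, giving ln α = 0.03026.
Need α^N ≥ 31.9 ⇒ N ≥ ln(31.9) / ln α = 3.463 / 0.03026 = 114.44.
So at least 115 stages are needed.

115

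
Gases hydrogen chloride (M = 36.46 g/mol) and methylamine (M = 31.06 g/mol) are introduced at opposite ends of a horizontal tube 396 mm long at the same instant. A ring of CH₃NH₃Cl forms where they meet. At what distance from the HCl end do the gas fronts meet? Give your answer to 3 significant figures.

The fronts meet when d_HCl + d_CH₃NH₂ = L with d_HCl/d_CH₃NH₂ = √(M_CH₃NH₂/M_HCl) (Graham's law). Here √(M_CH₃NH₂/M_HCl) = √(31.06/36.46) = 0.9230.
With d_HCl + d_CH₃NH₂ = 396 mm, d_CH₃NH₂ = 396/(1 + 0.9230) = 205.9 mm.
d_HCl = 396 − 205.9 = 190 mm.

190 mm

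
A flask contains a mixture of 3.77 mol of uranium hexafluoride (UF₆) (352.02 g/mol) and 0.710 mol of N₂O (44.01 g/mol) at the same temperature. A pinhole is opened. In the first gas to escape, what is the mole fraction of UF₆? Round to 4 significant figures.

0.6525

Rate_i ∝ x_i/√M_i (Graham's law weighted by mole fraction), so the effusate composition follows n_i/√M_i.
x_UF₆(eff) = (n_UF₆/√M_UF₆) / (n_UF₆/√M_UF₆ + n_N₂O/√M_N₂O)
= (3.77/√352.02) / (3.77/√352.02 + 0.710/√44.01) = 0.2009/(0.2009 + 0.1070) = 0.6525.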